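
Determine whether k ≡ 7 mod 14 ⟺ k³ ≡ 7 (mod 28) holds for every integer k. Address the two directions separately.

(←) The residues r modulo 28 with r³ ≡ 7 (mod 28) are exactly {7}, and each is ≡ 7 (mod 14).

(→) This fails: take k = 21. Then 21 ≡ 7 (mod 14), but 21³ = 9261 ≡ 21 (mod 28), not 7.

Only the reverse direction holds.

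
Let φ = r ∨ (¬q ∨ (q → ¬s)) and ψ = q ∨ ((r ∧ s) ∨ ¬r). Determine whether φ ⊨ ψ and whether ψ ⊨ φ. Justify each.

Forward direction. This fails. Under q = F, r = T, s = F, the left side is true but the right side is false.

Converse. This fails. Under q = T, r = F, s = T, the left side is false but the right side is true.

Neither implication holds.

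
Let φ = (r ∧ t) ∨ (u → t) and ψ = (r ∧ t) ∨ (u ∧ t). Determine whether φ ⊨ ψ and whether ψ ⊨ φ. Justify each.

[⇒] This fails. Under u = F, t = F, r = F, the left side is true but the right side is false.

[⇐] Assume the antecedent. If u is true, the antecedent forces (u = T, t = T, r = F) or (u = T, t = T, r = T), and (r ∧ t) ∨ (u → t) holds there. If u is false, (r ∧ t) ∨ (u → t) reduces to true regardless of the other variables. Either way (r ∧ t) ∨ (u → t) holds.

Not equivalent: only (⇐) holds.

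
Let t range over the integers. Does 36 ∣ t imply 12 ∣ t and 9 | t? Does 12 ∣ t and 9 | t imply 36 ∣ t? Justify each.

The biconditional holds.

(→) If 36 ∣ t, write t = 36q. Since 36 = 3·12, t = 12·(3q), so 12 ∣ t; and since 36 = 4·9, t = 9·(4q), so 9 ∣ t.

(←) Suppose 12 ∣ t and 9 ∣ t. Any common multiple of 12 and 9 is a multiple of their lcm; here lcm(12, 9) = 12·9/gcd(12, 9) = 108/3 = 36, so 36 ∣ t.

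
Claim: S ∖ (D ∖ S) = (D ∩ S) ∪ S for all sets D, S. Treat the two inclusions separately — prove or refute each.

Both inclusions hold; the sets are equal.

Reverse inclusion. Let x ∈ (D ∩ S) ∪ S. Then either x ∈ S and x ∉ D; or x ∈ D ∩ S. In each case x ∈ S ∖ (D ∖ S), so (D ∩ S) ∪ S ⊆ S ∖ (D ∖ S).

Forward inclusion. Let x ∈ S ∖ (D ∖ S). Then either x ∈ S and x ∉ D; or x ∈ D ∩ S. In each case x ∈ (D ∩ S) ∪ S, so S ∖ (D ∖ S) ⊆ (D ∩ S) ∪ S.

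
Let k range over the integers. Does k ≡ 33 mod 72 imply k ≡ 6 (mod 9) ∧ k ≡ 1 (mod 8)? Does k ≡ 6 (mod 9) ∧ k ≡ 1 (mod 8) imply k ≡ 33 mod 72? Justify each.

Equivalent; both directions hold.

[⇒] Suppose k ≡ 33 (mod 72); write k = 72j + 33. Since 9 ∣ 72, reducing mod 9 gives k ≡ 33 ≡ 6 (mod 9); since 8 ∣ 72, reducing mod 8 gives k ≡ 33 ≡ 1 (mod 8).

[⇐] Conversely, if k ≡ 6 (mod 9) and k ≡ 1 (mod 8), then by the Chinese remainder theorem k ≡ 33 (mod 72). This is exactly k ≡ 33 (mod 72).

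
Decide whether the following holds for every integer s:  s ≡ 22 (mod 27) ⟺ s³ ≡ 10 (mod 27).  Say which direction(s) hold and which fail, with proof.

Only the forward implication holds.

[⇐] This fails: take s = 4. Then 4³ = 64 ≡ 10 (mod 27), yet 4 ≡ 4 (mod 27), not 22.

[⇒] Suppose s ≡ 22 (mod 27). Write s = 27j + 22. Then (27j + 22)³ = 19683j³ + 48114j² + 39204j + 10648 = 27(729j³ + 1782j² + 1452j + 394) + 10, so s³ ≡ 10 (mod 27).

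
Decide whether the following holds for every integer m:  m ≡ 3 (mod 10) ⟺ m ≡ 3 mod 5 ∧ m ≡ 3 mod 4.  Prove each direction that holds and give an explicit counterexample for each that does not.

Forward direction. This fails: m = 13 gives 13 ≡ 3 (mod 10) but 13 ≡ 1 (mod 4), so the conjunction on the right does not hold.

Converse. If m ≡ 3 (mod 5) and m ≡ 3 (mod 4), then by the Chinese remainder theorem m ≡ 3 (mod 20). Since 3 ≡ 3 (mod 10) and 10 ∣ 20, we get m ≡ 3 (mod 10).

Only the converse holds.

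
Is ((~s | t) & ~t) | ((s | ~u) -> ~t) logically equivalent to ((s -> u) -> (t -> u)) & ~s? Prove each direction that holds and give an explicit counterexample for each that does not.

Not equivalent: only (⇐) holds.

Converse. Assume the antecedent. If u is true, the antecedent forces (s = F, u = T, t = F) or (s = F, u = T, t = T), and the consequent holds there. If u is false, the antecedent forces (s = F, u = F, t = F), and the consequent holds there. Either way the consequent holds.

Forward direction. This fails. Under s = T, u = F, t = F, the left side is true but the right side is false.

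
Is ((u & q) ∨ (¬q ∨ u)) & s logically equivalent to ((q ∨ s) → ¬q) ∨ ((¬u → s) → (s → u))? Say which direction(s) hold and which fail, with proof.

Only the forward direction holds.

[⇒] Assume the antecedent. If u is true, the consequent reduces to true regardless of the other variables. If u is false, the antecedent forces (u = F, q = F, s = T), and the consequent holds there. Either way the consequent holds.

[⇐] This fails. Under u = F, q = F, s = F, the left side is false but the right side is true.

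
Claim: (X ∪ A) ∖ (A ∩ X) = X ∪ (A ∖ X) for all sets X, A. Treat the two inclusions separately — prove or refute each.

(⊆) holds; (⊇) fails.

(⊇) This inclusion fails. Take X = {1}, A = {1}; then 1 ∈ X ∪ (A ∖ X) but 1 ∉ (X ∪ A) ∖ (A ∩ X).

(⊆) Let x ∈ (X ∪ A) ∖ (A ∩ X). Then either x ∈ X and x ∉ A; or x ∈ A and x ∉ X. In each case x ∈ X ∪ (A ∖ X), so (X ∪ A) ∖ (A ∩ X) ⊆ X ∪ (A ∖ X).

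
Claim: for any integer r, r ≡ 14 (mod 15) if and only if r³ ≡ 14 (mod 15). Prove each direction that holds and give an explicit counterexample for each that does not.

Both directions hold.

[⇒] Suppose r ≡ 14 (mod 15). Write r = 15j + 14. Then (15j + 14)³ = 3375j³ + 9450j² + 8820j + 2744 = 15(225j³ + 630j² + 588j + 182) + 14, so r³ ≡ 14 (mod 15).

[⇐] Conversely, suppose r³ ≡ 14 (mod 15). The only residue r in {0, …, 14} with r³ ≡ 14 (mod 15) is r = 14, so r ≡ 14 (mod 15).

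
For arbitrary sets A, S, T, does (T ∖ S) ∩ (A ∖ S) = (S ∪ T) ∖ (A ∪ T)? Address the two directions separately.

Forward inclusion. This inclusion fails. Take A = {1}, S = ∅, T = {1}; then 1 ∈ (T ∖ S) ∩ (A ∖ S) but 1 ∉ (S ∪ T) ∖ (A ∪ T).

Reverse inclusion. This inclusion fails. Take A = ∅, S = {1}, T = ∅; then 1 ∈ (S ∪ T) ∖ (A ∪ T) but 1 ∉ (T ∖ S) ∩ (A ∖ S).

Both inclusions fail.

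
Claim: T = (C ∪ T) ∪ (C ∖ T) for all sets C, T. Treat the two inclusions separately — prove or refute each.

Only the forward inclusion holds.

(⊆) Let x ∈ T. Then either x ∈ T and x ∉ C; or x ∈ C ∩ T. In each case x ∈ (C ∪ T) ∪ (C ∖ T), so T ⊆ (C ∪ T) ∪ (C ∖ T).

(⊇) This inclusion fails. Take C = {1}, T = ∅; then 1 ∈ (C ∪ T) ∪ (C ∖ T) but 1 ∉ T.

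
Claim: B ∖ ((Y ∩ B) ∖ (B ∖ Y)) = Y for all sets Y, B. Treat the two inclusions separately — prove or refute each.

(⟹) This inclusion fails. Take Y = ∅, B = {1}; then 1 ∈ B ∖ ((Y ∩ B) ∖ (B ∖ Y)) but 1 ∉ Y.

(⟸) This inclusion fails. Take Y = {1}, B = ∅; then 1 ∈ Y but 1 ∉ B ∖ ((Y ∩ B) ∖ (B ∖ Y)).

Both inclusions fail.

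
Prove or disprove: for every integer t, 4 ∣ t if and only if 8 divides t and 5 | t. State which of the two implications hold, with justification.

(⇒) This fails: take t = 4. Certainly 4 ∣ 4, but 8 ∤ 4.

(⇐) Suppose 8 ∣ t and 5 ∣ t. Any common multiple of 8 and 5 is a multiple of their lcm; here gcd(8, 5) = 1, so lcm(8, 5) = 8·5 = 40, so 40 ∣ t. Since 4 ∣ 40, it follows that 4 ∣ t.

Only the converse holds.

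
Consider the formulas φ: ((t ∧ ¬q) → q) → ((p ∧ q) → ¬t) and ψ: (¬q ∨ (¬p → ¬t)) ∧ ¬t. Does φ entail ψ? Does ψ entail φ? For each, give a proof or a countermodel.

(⇒) This fails. Under q = F, p = F, t = T, the left side is true but the right side is false.

(⇐) Assume the antecedent. If q is true, the antecedent forces (q = T, p = F, t = F) or (q = T, p = T, t = F), and the consequent holds there. If q is false, the consequent reduces to true regardless of the other variables. Either way the consequent holds.

(⇒) fails; (⇐) holds.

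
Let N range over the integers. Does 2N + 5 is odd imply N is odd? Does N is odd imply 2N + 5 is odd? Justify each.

The forward direction fails; the converse holds.

[⇒] This fails: take N = 6. Then 2N + 5 = 17, which is odd, yet N = 6 is even, not odd.

[⇐] Suppose N is odd. Since 2 is even, 2N is even for every N, so 2N + 5 has the same parity as 5, which is odd. Hence 2N + 5 is odd.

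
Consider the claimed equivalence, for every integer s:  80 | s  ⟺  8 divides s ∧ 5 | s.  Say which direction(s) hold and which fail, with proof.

(⇒) holds; (⇐) fails.

(⟸) This fails: take s = 40. Both 8 ∣ 40 and 5 ∣ 40, yet 40 is not a multiple of 80 (since 40 = 0·80 + 40), so 80 ∤ 40.

(⟹) If 80 ∣ s, write s = 80q. Since 80 = 10·8, s = 8·(10q), so 8 ∣ s; and since 80 = 16·5, s = 5·(16q), so 5 ∣ s.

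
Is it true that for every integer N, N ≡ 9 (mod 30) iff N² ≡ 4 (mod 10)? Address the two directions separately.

Both directions fail.

(⇒) This fails: take N = 9. Then 9 ≡ 9 (mod 30), but 9² = 81 ≡ 1 (mod 10), not 4.

(⇐) This fails: take N = 2. Then 2² = 4 ≡ 4 (mod 10), yet 2 ≡ 2 (mod 30), not 9.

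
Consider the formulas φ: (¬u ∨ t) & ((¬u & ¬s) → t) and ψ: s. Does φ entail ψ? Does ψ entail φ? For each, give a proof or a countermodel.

Neither implication holds.

Forward direction. This fails. Under u = F, t = T, s = F, the left side is true but the right side is false.

Converse. This fails. Under u = T, t = F, s = T, the left side is false but the right side is true.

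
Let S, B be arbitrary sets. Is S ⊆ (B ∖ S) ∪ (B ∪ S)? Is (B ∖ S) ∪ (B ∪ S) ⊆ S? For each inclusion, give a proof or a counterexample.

(⟸) This inclusion fails. Take S = ∅, B = {1}; then 1 ∈ (B ∖ S) ∪ (B ∪ S) but 1 ∉ S.

(⟹) Let x ∈ S. Then either x ∈ S and x ∉ B; or x ∈ S ∩ B. In each case x ∈ (B ∖ S) ∪ (B ∪ S), so S ⊆ (B ∖ S) ∪ (B ∪ S).

Only the forward inclusion holds.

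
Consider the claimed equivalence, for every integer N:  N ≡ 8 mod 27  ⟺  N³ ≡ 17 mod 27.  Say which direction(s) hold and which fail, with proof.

Neither implication holds.

(→) This fails: take N = 8. Then 8 ≡ 8 (mod 27), but 8³ = 512 ≡ 26 (mod 27), not 17.

(←) This fails: take N = 5. Then 5³ = 125 ≡ 17 (mod 27), yet 5 ≡ 5 (mod 27), not 8.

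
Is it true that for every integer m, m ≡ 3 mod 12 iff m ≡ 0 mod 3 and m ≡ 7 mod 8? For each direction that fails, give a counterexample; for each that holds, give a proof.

Only the converse holds.

(→) This fails: m = 3 gives 3 ≡ 3 (mod 12) but 3 ≡ 3 (mod 8), so the conjunction on the right does not hold.

(←) Conversely, if m ≡ 0 (mod 3) and m ≡ 7 (mod 8), then by the Chinese remainder theorem m ≡ 15 (mod 24). Since 15 ≡ 3 (mod 12) and 12 ∣ 24, we get m ≡ 3 (mod 12).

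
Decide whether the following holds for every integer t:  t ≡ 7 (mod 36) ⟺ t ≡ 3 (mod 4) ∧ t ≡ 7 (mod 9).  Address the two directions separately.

(⇒) Suppose t ≡ 7 (mod 36); write t = 36j + 7. Since 4 ∣ 36, reducing mod 4 gives t ≡ 7 ≡ 3 (mod 4); since 9 ∣ 36, reducing mod 9 gives t ≡ 7 (mod 9).

(⇐) Conversely, if t ≡ 3 (mod 4) and t ≡ 7 (mod 9), then by the Chinese remainder theorem t ≡ 7 (mod 36). This is exactly t ≡ 7 (mod 36).

Both directions hold; the statement is true.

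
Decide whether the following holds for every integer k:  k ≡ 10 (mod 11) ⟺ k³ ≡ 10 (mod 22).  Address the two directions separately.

(⟹) This fails: take k = 21. Then 21 ≡ 10 (mod 11), but 21³ = 9261 ≡ 21 (mod 22), not 10.

(⟸) Conversely, the residues r modulo 22 with r³ ≡ 10 (mod 22) are exactly {10}, and each is ≡ 10 (mod 11).

Only the reverse direction holds.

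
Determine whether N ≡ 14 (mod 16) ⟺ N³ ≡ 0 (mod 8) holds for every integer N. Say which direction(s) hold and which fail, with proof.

Only the forward direction holds.

(→) Suppose N ≡ 14 (mod 16). Then N³ ≡ 14³ = 2744 (mod 16), and since 8 ∣ 16, also N³ ≡ 0 (mod 8).

(←) This fails: take N = 0. Then 0³ = 0 ≡ 0 (mod 8), yet 0 ≡ 0 (mod 16), not 14.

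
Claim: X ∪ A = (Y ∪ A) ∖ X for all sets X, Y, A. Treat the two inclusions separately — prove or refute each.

(⊆) This inclusion fails. Take X = {1}, Y = ∅, A = ∅; then 1 ∈ X ∪ A but 1 ∉ (Y ∪ A) ∖ X.

(⊇) This inclusion fails. Take X = ∅, Y = {1}, A = ∅; then 1 ∈ (Y ∪ A) ∖ X but 1 ∉ X ∪ A.

(⊆) fails and (⊇) fails.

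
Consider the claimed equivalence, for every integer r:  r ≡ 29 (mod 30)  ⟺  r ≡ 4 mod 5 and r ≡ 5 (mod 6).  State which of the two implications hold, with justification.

(→) Suppose r ≡ 29 (mod 30); write r = 30j + 29. Since 5 ∣ 30, reducing mod 5 gives r ≡ 29 ≡ 4 (mod 5); since 6 ∣ 30, reducing mod 6 gives r ≡ 29 ≡ 5 (mod 6).

(←) Conversely, if r ≡ 4 (mod 5) and r ≡ 5 (mod 6), then by the Chinese remainder theorem r ≡ 29 (mod 30). This is exactly r ≡ 29 (mod 30).

Both directions hold.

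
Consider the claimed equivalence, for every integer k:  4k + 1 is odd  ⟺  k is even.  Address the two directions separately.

[⇒] This fails: take k = 1. Then 4k + 1 = 5, which is odd, yet k = 1 is odd, not even.

[⇐] Suppose k is even. Since 4 is even, 4k is even for every k, so 4k + 1 has the same parity as 1, which is odd. Hence 4k + 1 is odd.

Only the reverse direction holds.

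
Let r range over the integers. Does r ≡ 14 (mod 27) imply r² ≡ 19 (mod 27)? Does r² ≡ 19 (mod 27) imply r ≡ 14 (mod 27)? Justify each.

Both directions fail.

Forward direction. This fails: take r = 14. Then 14 ≡ 14 (mod 27), but 14² = 196 ≡ 7 (mod 27), not 19.

Converse. This fails: take r = 10. Then 10² = 100 ≡ 19 (mod 27), yet 10 ≡ 10 (mod 27), not 14.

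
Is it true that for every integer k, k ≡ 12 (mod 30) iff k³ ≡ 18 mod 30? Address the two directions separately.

Equivalent; both directions hold.

(⟸) Suppose k³ ≡ 18 (mod 30). The only residue r in {0, …, 29} with r³ ≡ 18 (mod 30) is r = 12, so k ≡ 12 (mod 30).

(⟹) Suppose k ≡ 12 (mod 30). Write k = 30j + 12. Then (30j + 12)³ = 27000j³ + 32400j² + 12960j + 1728 = 30(900j³ + 1080j² + 432j + 57) + 18, so k³ ≡ 18 (mod 30).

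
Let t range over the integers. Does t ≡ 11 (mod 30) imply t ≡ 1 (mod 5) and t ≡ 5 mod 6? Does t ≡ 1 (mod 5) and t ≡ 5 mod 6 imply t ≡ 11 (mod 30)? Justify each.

(⇒) Suppose t ≡ 11 (mod 30); write t = 30j + 11. Since 5 ∣ 30, reducing mod 5 gives t ≡ 11 ≡ 1 (mod 5); since 6 ∣ 30, reducing mod 6 gives t ≡ 11 ≡ 5 (mod 6).

(⇐) Conversely, if t ≡ 1 (mod 5) and t ≡ 5 (mod 6), then by the Chinese remainder theorem t ≡ 11 (mod 30). This is exactly t ≡ 11 (mod 30).

Both directions hold; the statement is true.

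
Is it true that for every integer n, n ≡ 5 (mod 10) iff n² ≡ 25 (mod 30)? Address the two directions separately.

Only the reverse direction holds.

[⇒] This fails: take n = 15. Then 15 ≡ 5 (mod 10), but 15² = 225 ≡ 15 (mod 30), not 25.

[⇐] Conversely, the residues r modulo 30 with r² ≡ 25 (mod 30) are exactly {5, 25}, and each is ≡ 5 (mod 10).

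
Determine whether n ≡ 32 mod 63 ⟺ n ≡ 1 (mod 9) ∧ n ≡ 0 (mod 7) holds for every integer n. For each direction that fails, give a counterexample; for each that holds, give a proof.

(⇒) This fails: n = 32 gives 32 ≡ 32 (mod 63) but 32 ≡ 5 (mod 9), so the conjunction on the right does not hold.

(⇐) This fails: n = 28 satisfies both congruences on the right (28 ≡ 1 mod 9 and 28 ≡ 0 mod 7) yet 28 ≡ 28 (mod 63), not 32.

Neither direction holds.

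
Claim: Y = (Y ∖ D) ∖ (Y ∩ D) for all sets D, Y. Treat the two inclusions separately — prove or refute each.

Forward inclusion. This inclusion fails. Take D = {1}, Y = {1}; then 1 ∈ Y but 1 ∉ (Y ∖ D) ∖ (Y ∩ D).

Reverse inclusion. Let x ∈ (Y ∖ D) ∖ (Y ∩ D). Then x ∈ Y and x ∉ D, from which x ∈ Y.

Only the reverse inclusion holds.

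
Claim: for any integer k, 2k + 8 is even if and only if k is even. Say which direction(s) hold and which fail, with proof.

Not equivalent: only (⇐) holds.

(⇒) This fails: take k = 3. Then 2k + 8 = 14, which is even, yet k = 3 is odd, not even.

(⇐) Suppose k is even. Since 2 is even, 2k is even for every k, so 2k + 8 has the same parity as 8, which is even. Hence 2k + 8 is even.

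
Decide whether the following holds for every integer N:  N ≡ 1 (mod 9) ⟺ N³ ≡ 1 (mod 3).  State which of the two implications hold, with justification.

Only the forward direction holds.

(⇒) Suppose N ≡ 1 (mod 9). Then N³ ≡ 1³ = 1 (mod 9), and since 3 ∣ 9, also N³ ≡ 1 (mod 3).

(⇐) This fails: take N = 4. Then 4³ = 64 ≡ 1 (mod 3), yet 4 ≡ 4 (mod 9), not 1.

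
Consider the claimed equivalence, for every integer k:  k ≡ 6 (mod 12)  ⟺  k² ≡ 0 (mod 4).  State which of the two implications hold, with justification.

Converse. This fails: take k = 0. Then 0² = 0 ≡ 0 (mod 4), yet 0 ≡ 0 (mod 12), not 6.

Forward direction. Suppose k ≡ 6 (mod 12). Then k² ≡ 6² = 36 (mod 12), and since 4 ∣ 12, also k² ≡ 0 (mod 4).

The forward direction holds; the converse fails.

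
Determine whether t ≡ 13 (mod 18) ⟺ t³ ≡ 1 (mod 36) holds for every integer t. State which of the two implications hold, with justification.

Neither direction holds.

(→) This fails: take t = 31. Then 31 ≡ 13 (mod 18), but 31³ = 29791 ≡ 19 (mod 36), not 1.

(←) This fails: take t = 1. Then 1³ = 1 ≡ 1 (mod 36), yet 1 ≡ 1 (mod 18), not 13.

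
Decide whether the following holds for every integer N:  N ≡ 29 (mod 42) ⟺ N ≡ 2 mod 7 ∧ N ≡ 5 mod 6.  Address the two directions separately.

Both directions fail.

(→) This fails: N = 29 gives 29 ≡ 29 (mod 42) but 29 ≡ 1 (mod 7), so the conjunction on the right does not hold.

(←) This fails: N = 23 satisfies both congruences on the right (23 ≡ 2 mod 7 and 23 ≡ 5 mod 6) yet 23 ≡ 23 (mod 42), not 29.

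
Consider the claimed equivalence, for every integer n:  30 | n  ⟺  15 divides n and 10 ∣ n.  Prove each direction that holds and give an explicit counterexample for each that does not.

[⇒] If 30 ∣ n, write n = 30q. Since 30 = 2·15, n = 15·(2q), so 15 ∣ n; and since 30 = 3·10, n = 10·(3q), so 10 ∣ n.

[⇐] Suppose 15 ∣ n and 10 ∣ n. Any common multiple of 15 and 10 is a multiple of their lcm; here lcm(15, 10) = 15·10/gcd(15, 10) = 150/5 = 30, so 30 ∣ n.

Equivalent; both directions hold.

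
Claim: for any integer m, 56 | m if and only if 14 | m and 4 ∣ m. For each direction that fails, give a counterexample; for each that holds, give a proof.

[⇒] If 56 ∣ m, write m = 56q. Since 56 = 4·14, m = 14·(4q), so 14 ∣ m; and since 56 = 14·4, m = 4·(14q), so 4 ∣ m.

[⇐] This fails: take m = 28. Both 14 ∣ 28 and 4 ∣ 28, yet 28 is not a multiple of 56 (since 28 = 0·56 + 28), so 56 ∤ 28.

Only the forward implication holds.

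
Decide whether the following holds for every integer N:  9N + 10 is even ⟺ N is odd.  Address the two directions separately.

Forward direction. This fails: N = 0 gives 9N + 10 = 10, which is even, but 0 is even, not odd.

Converse. This also fails: N = 3 is odd, but 9N + 10 = 37 is odd, not even.

Neither implication holds.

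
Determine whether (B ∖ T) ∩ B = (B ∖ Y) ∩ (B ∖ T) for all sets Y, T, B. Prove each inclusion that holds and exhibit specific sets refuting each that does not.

(⊆) This inclusion fails. Take Y = {1}, T = ∅, B = {1}; then 1 ∈ (B ∖ T) ∩ B but 1 ∉ (B ∖ Y) ∩ (B ∖ T).

(⊇) Let x ∈ (B ∖ Y) ∩ (B ∖ T). Then x ∈ B and x ∉ Y, T, from which x ∈ (B ∖ T) ∩ B.

The sets are not equal: only the reverse inclusion holds.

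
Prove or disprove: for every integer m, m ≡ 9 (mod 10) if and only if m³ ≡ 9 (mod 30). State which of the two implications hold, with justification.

Only the converse holds.

(⇒) This fails: take m = 19. Then 19 ≡ 9 (mod 10), but 19³ = 6859 ≡ 19 (mod 30), not 9.

(⇐) Conversely, the residues r modulo 30 with r³ ≡ 9 (mod 30) are exactly {9}, and each is ≡ 9 (mod 10).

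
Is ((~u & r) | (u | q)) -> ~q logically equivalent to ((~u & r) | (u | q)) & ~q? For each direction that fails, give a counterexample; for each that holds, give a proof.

Not equivalent: only (⇐) holds.

Forward direction. This fails. Under u = F, q = F, r = F, the left side is true but the right side is false.

Converse. Assume the antecedent. If u is true, the antecedent forces (u = T, q = F, r = F) or (u = T, q = F, r = T), and ((~u & r) | (u | q)) -> ~q holds there. If u is false, the antecedent forces (u = F, q = F, r = T), and ((~u & r) | (u | q)) -> ~q holds there. Either way ((~u & r) | (u | q)) -> ~q holds.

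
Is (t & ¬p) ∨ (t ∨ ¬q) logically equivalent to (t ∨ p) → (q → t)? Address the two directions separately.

Not equivalent: only (⇒) holds.

Converse. This fails. Under p = F, q = T, t = F, the left side is false but the right side is true.

Forward direction. Assume the antecedent. If q is true, the antecedent forces (p = F, q = T, t = T) or (p = T, q = T, t = T), and (t ∨ p) → (q → t) holds there. If q is false, (t ∨ p) → (q → t) reduces to true regardless of the other variables. Either way (t ∨ p) → (q → t) holds.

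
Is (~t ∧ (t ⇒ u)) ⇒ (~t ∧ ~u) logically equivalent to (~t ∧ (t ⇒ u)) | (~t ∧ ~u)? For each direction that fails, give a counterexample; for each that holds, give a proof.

Forward direction. This fails. Under t = T, u = F, the left side is true but the right side is false.

Converse. This fails. Under t = F, u = T, the left side is false but the right side is true.

(⇒) fails and (⇐) fails.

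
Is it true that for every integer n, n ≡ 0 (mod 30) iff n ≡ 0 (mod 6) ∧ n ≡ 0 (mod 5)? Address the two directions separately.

Both directions hold; the statement is true.

(⟹) Suppose n ≡ 0 (mod 30); write n = 30j + 0. Since 6 ∣ 30, reducing mod 6 gives n ≡ 0 (mod 6); since 5 ∣ 30, reducing mod 5 gives n ≡ 0 (mod 5).

(⟸) Conversely, if n ≡ 0 (mod 6) and n ≡ 0 (mod 5), then by the Chinese remainder theorem n ≡ 0 (mod 30). This is exactly n ≡ 0 (mod 30).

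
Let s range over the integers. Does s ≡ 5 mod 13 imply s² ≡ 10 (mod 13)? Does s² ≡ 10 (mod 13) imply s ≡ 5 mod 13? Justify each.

Neither implication holds.

(→) This fails: take s = 5. Then 5 ≡ 5 (mod 13), but 5² = 25 ≡ 12 (mod 13), not 10.

(←) This fails: take s = 6. Then 6² = 36 ≡ 10 (mod 13), yet 6 ≡ 6 (mod 13), not 5.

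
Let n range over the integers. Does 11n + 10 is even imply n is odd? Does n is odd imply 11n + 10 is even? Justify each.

Forward direction. This fails: n = 6 gives 11n + 10 = 76, which is even, but 6 is even, not odd.

Converse. This also fails: n = 5 is odd, but 11n + 10 = 65 is odd, not even.

Both directions fail.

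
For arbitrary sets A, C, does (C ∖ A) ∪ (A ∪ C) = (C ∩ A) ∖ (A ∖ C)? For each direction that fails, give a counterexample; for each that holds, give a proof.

Forward inclusion. This inclusion fails. Take A = {1}, C = ∅; then 1 ∈ (C ∖ A) ∪ (A ∪ C) but 1 ∉ (C ∩ A) ∖ (A ∖ C).

Reverse inclusion. Let x ∈ (C ∩ A) ∖ (A ∖ C). Then x ∈ A ∩ C, from which x ∈ (C ∖ A) ∪ (A ∪ C).

Only the reverse inclusion holds.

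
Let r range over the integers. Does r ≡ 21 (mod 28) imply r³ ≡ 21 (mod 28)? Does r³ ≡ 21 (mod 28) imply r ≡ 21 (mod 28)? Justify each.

Both implications hold.

Forward direction. Suppose r ≡ 21 (mod 28). Write r = 28j + 21. Then (28j + 21)³ = 21952j³ + 49392j² + 37044j + 9261 = 28(784j³ + 1764j² + 1323j + 330) + 21, so r³ ≡ 21 (mod 28).

Converse. Suppose r³ ≡ 21 (mod 28). The only residue r in {0, …, 27} with r³ ≡ 21 (mod 28) is r = 21, so r ≡ 21 (mod 28).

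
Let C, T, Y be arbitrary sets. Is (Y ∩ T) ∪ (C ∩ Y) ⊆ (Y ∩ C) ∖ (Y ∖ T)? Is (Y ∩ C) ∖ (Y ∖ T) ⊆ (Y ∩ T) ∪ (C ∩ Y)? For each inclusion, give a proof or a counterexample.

(⊆) fails; (⊇) holds.

(⊆) This inclusion fails. Take C = {1}, T = ∅, Y = {1}; then 1 ∈ (Y ∩ T) ∪ (C ∩ Y) but 1 ∉ (Y ∩ C) ∖ (Y ∖ T).

(⊇) Let x ∈ (Y ∩ C) ∖ (Y ∖ T). Then x ∈ C ∩ T ∩ Y, from which x ∈ (Y ∩ T) ∪ (C ∩ Y).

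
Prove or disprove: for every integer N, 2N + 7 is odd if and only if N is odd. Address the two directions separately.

(←) Suppose N is odd. Since 2 is even, 2N is even for every N, so 2N + 7 has the same parity as 7, which is odd. Hence 2N + 7 is odd.

(→) This fails: take N = 0. Then 2N + 7 = 7, which is odd, yet N = 0 is even, not odd.

The forward direction fails; the converse holds.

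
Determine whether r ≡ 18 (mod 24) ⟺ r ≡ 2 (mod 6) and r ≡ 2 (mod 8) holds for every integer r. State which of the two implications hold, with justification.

(⇒) fails and (⇐) fails.

(→) This fails: r = 18 gives 18 ≡ 18 (mod 24) but 18 ≡ 0 (mod 6), so the conjunction on the right does not hold.

(←) This fails: r = 2 satisfies both congruences on the right (2 ≡ 2 mod 6 and 2 ≡ 2 mod 8) yet 2 ≡ 2 (mod 24), not 18.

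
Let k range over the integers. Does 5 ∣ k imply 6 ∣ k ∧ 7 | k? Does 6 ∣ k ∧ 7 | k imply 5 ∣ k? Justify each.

Forward direction. This fails: take k = 5. Certainly 5 ∣ 5, but 6 ∤ 5.

Converse. This fails: take k = 42. Both 6 ∣ 42 and 7 ∣ 42, yet 42 is not a multiple of 5 (since 42 = 8·5 + 2), so 5 ∤ 42.

Neither implication holds.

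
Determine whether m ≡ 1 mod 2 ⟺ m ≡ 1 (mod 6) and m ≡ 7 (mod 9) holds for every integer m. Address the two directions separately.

(⟸) If m ≡ 1 (mod 6) and m ≡ 7 (mod 9), then by the Chinese remainder theorem m ≡ 7 (mod 18). Since 7 ≡ 1 (mod 2) and 2 ∣ 18, we get m ≡ 1 (mod 2).

(⟹) This fails: m = 1 gives 1 ≡ 1 (mod 2) but 1 ≡ 1 (mod 9), so the conjunction on the right does not hold.

(⇒) fails; (⇐) holds.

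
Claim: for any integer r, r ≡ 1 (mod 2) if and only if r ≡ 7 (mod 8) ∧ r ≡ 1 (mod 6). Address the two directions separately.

(⟹) This fails: r = 1 gives 1 ≡ 1 (mod 2) but 1 ≡ 1 (mod 8), so the conjunction on the right does not hold.

(⟸) Conversely, if r ≡ 7 (mod 8) and r ≡ 1 (mod 6), then by the Chinese remainder theorem r ≡ 7 (mod 24). Since 7 ≡ 1 (mod 2) and 2 ∣ 24, we get r ≡ 1 (mod 2).

Not equivalent: only (⇐) holds.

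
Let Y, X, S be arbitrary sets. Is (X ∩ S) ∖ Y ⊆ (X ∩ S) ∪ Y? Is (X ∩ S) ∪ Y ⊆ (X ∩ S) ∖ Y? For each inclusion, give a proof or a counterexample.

(⊆) holds; (⊇) fails.

(⟹) Let x ∈ (X ∩ S) ∖ Y. Then x ∈ X ∩ S and x ∉ Y, from which x ∈ (X ∩ S) ∪ Y.

(⟸) This inclusion fails. Take Y = {1}, X = ∅, S = ∅; then 1 ∈ (X ∩ S) ∪ Y but 1 ∉ (X ∩ S) ∖ Y.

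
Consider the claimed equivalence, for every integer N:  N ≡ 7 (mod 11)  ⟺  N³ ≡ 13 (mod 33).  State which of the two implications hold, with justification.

Only the converse holds.

(⟹) This fails: take N = 18. Then 18 ≡ 7 (mod 11), but 18³ = 5832 ≡ 24 (mod 33), not 13.

(⟸) Conversely, the residues r modulo 33 with r³ ≡ 13 (mod 33) are exactly {7}, and each is ≡ 7 (mod 11).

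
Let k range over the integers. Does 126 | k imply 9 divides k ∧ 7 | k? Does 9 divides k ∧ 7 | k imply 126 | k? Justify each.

(⇒) holds; (⇐) fails.

Forward direction. If 126 ∣ k, write k = 126q. Since 126 = 14·9, k = 9·(14q), so 9 ∣ k; and since 126 = 18·7, k = 7·(18q), so 7 ∣ k.

Converse. This fails: take k = 63. Both 9 ∣ 63 and 7 ∣ 63, yet 63 is not a multiple of 126 (since 63 = 0·126 + 63), so 126 ∤ 63.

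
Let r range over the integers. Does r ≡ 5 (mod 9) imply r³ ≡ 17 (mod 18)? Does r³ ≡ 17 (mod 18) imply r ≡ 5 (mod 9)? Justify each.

(⟹) This fails: take r = 14. Then 14 ≡ 5 (mod 9), but 14³ = 2744 ≡ 8 (mod 18), not 17.

(⟸) This fails: take r = 11. Then 11³ = 1331 ≡ 17 (mod 18), yet 11 ≡ 2 (mod 9), not 5.

Both directions fail.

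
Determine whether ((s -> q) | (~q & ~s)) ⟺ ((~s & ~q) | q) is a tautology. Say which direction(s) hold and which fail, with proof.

[⇒] Assume the antecedent. If q is true, (~s & ~q) | q reduces to true regardless of the other variables. If q is false, the antecedent forces (q = F, s = F), and (~s & ~q) | q holds there. Either way (~s & ~q) | q holds.

[⇐] Assume the antecedent. If q is true, (s -> q) | (~q & ~s) reduces to true regardless of the other variables. If q is false, the antecedent forces (q = F, s = F), and (s -> q) | (~q & ~s) holds there. Either way (s -> q) | (~q & ~s) holds.

Both implications hold.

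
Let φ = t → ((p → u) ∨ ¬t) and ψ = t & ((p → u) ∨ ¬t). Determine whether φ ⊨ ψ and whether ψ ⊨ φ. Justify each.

The forward direction fails; the converse holds.

(→) This fails. Under t = F, u = F, p = F, the left side is true but the right side is false.

(←) Assume the antecedent. If u is true, t → ((p → u) ∨ ¬t) reduces to true regardless of the other variables. If u is false, the antecedent forces (t = T, u = F, p = F), and t → ((p → u) ∨ ¬t) holds there. Either way t → ((p → u) ∨ ¬t) holds.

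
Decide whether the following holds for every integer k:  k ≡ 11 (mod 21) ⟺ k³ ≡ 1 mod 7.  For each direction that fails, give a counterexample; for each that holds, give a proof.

Not equivalent: only (⇒) holds.

(⇒) Suppose k ≡ 11 (mod 21). Then k³ ≡ 11³ = 1331 (mod 21), and since 7 ∣ 21, also k³ ≡ 1 (mod 7).

(⇐) This fails: take k = 1. Then 1³ = 1 ≡ 1 (mod 7), yet 1 ≡ 1 (mod 21), not 11.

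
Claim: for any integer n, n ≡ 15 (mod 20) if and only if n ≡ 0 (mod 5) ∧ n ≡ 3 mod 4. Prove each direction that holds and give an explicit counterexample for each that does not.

[⇒] Suppose n ≡ 15 (mod 20); write n = 20j + 15. Since 5 ∣ 20, reducing mod 5 gives n ≡ 15 ≡ 0 (mod 5); since 4 ∣ 20, reducing mod 4 gives n ≡ 15 ≡ 3 (mod 4).

[⇐] Conversely, if n ≡ 0 (mod 5) and n ≡ 3 (mod 4), then by the Chinese remainder theorem n ≡ 15 (mod 20). This is exactly n ≡ 15 (mod 20).

Both directions hold; the statement is true.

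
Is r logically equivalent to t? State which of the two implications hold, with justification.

(⟹) This fails. Under r = T, t = F, the left side is true but the right side is false.

(⟸) This fails. Under r = F, t = T, the left side is false but the right side is true.

Neither direction holds.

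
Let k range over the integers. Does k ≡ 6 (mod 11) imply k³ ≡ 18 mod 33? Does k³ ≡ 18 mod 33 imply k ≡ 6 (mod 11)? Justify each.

Not equivalent: only (⇐) holds.

(⇒) This fails: take k = 17. Then 17 ≡ 6 (mod 11), but 17³ = 4913 ≡ 29 (mod 33), not 18.

(⇐) Conversely, the residues r modulo 33 with r³ ≡ 18 (mod 33) are exactly {6}, and each is ≡ 6 (mod 11).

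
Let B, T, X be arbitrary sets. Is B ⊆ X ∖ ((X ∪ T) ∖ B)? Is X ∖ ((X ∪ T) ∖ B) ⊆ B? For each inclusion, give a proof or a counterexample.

(⟸) Let x ∈ X ∖ ((X ∪ T) ∖ B). Then either x ∈ B ∩ X and x ∉ T; or x ∈ B ∩ T ∩ X. In each case x ∈ B, so X ∖ ((X ∪ T) ∖ B) ⊆ B.

(⟹) This inclusion fails. Take B = {1}, T = ∅, X = ∅; then 1 ∈ B but 1 ∉ X ∖ ((X ∪ T) ∖ B).

(⊆) fails; (⊇) holds.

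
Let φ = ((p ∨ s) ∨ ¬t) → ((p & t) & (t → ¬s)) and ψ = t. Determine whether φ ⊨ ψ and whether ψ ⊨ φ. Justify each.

Not equivalent: only (⇒) holds.

Forward direction. Assume the antecedent. If p is true, the antecedent forces (p = T, t = T, s = F), and t holds there. If p is false, the antecedent forces (p = F, t = T, s = F), and t holds there. Either way t holds.

Converse. This fails. Under p = F, t = T, s = T, the left side is false but the right side is true.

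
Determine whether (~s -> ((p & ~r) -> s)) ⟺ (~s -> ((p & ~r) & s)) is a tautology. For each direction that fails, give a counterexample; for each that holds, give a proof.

The forward direction fails; the converse holds.

(→) This fails. Under r = F, s = F, p = F, the left side is true but the right side is false.

(←) Assume the antecedent. If r is true, ~s -> ((p & ~r) -> s) reduces to true regardless of the other variables. If r is false, the antecedent forces (r = F, s = T, p = F) or (r = F, s = T, p = T), and ~s -> ((p & ~r) -> s) holds there. Either way ~s -> ((p & ~r) -> s) holds.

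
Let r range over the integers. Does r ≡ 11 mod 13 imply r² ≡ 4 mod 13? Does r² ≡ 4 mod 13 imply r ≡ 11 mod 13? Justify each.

(⟹) Suppose r ≡ 11 mod 13. Write r = 13j + 11. Then (13j + 11)² = 169j² + 286j + 121 = 13(13j² + 22j + 9) + 4, so r² ≡ 4 (mod 13).

(⟸) This fails: take r = 2. Then 2² = 4 ≡ 4 (mod 13), yet 2 ≡ 2 (mod 13), not 11.

The forward direction holds; the converse fails.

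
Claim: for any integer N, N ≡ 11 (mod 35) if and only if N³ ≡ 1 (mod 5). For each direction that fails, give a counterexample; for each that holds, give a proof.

(←) This fails: take N = 1. Then 1³ = 1 ≡ 1 (mod 5), yet 1 ≡ 1 (mod 35), not 11.

(→) Suppose N ≡ 11 (mod 35). Then N³ ≡ 11³ = 1331 (mod 35), and since 5 ∣ 35, also N³ ≡ 1 (mod 5).

Only the forward implication holds.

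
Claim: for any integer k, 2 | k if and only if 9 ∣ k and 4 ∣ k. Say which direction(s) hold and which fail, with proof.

Not equivalent: only (⇐) holds.

[⇒] This fails: take k = 2. Certainly 2 ∣ 2, but 9 ∤ 2.

[⇐] Suppose 9 ∣ k and 4 ∣ k. Any common multiple of 9 and 4 is a multiple of their lcm; here gcd(9, 4) = 1, so lcm(9, 4) = 9·4 = 36, so 36 ∣ k. Since 2 ∣ 36, it follows that 2 ∣ k.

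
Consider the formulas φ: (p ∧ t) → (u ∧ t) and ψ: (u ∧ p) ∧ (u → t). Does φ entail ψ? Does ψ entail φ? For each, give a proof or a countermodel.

(→) This fails. Under p = F, t = F, u = F, the left side is true but the right side is false.

(←) Assume the antecedent. If p is true, the antecedent forces (p = T, t = T, u = T), and (p ∧ t) → (u ∧ t) holds there. If p is false, the antecedent cannot hold. Either way (p ∧ t) → (u ∧ t) holds.

Only the reverse direction holds.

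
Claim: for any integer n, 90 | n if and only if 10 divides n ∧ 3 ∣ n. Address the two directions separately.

Not equivalent: only (⇒) holds.

(⟹) If 90 ∣ n, write n = 90q. Since 90 = 9·10, n = 10·(9q), so 10 ∣ n; and since 90 = 30·3, n = 3·(30q), so 3 ∣ n.

(⟸) This fails: take n = 30. Both 10 ∣ 30 and 3 ∣ 30, yet 30 is not a multiple of 90 (since 30 = 0·90 + 30), so 90 ∤ 30.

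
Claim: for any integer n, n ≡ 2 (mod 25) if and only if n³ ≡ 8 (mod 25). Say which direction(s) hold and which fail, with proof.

Both directions hold.

(→) Suppose n ≡ 2 (mod 25). Write n = 25j + 2. Then (25j + 2)³ = 15625j³ + 3750j² + 300j + 8 = 25(625j³ + 150j² + 12j) + 8, so n³ ≡ 8 (mod 25).

(←) Conversely, suppose n³ ≡ 8 (mod 25). The only residue r in {0, …, 24} with r³ ≡ 8 (mod 25) is r = 2, so n ≡ 2 (mod 25).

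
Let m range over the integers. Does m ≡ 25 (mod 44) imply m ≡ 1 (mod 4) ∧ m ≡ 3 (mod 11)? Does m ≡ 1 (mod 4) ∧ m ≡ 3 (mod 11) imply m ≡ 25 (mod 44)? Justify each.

Both implications hold.

Forward direction. Suppose m ≡ 25 (mod 44); write m = 44j + 25. Since 4 ∣ 44, reducing mod 4 gives m ≡ 25 ≡ 1 (mod 4); since 11 ∣ 44, reducing mod 11 gives m ≡ 25 ≡ 3 (mod 11).

Converse. If m ≡ 1 (mod 4) and m ≡ 3 (mod 11), then by the Chinese remainder theorem m ≡ 25 (mod 44). This is exactly m ≡ 25 (mod 44).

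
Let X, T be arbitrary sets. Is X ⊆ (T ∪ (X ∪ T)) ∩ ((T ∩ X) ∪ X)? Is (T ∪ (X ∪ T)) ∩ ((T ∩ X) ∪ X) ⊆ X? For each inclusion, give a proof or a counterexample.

(⊇) Let x ∈ (T ∪ (X ∪ T)) ∩ ((T ∩ X) ∪ X). Then either x ∈ X and x ∉ T; or x ∈ X ∩ T. In each case x ∈ X, so (T ∪ (X ∪ T)) ∩ ((T ∩ X) ∪ X) ⊆ X.

(⊆) Let x ∈ X. Then either x ∈ X and x ∉ T; or x ∈ X ∩ T. In each case x ∈ (T ∪ (X ∪ T)) ∩ ((T ∩ X) ∪ X), so X ⊆ (T ∪ (X ∪ T)) ∩ ((T ∩ X) ∪ X).

Both inclusions hold; the sets are equal.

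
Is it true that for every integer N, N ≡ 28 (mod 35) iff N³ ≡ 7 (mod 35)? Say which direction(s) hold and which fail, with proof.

Both implications hold.

(→) Suppose N ≡ 28 (mod 35). Write N = 35j + 28. Then (35j + 28)³ = 42875j³ + 102900j² + 82320j + 21952 = 35(1225j³ + 2940j² + 2352j + 627) + 7, so N³ ≡ 7 (mod 35).

(←) Conversely, suppose N³ ≡ 7 (mod 35). The only residue r in {0, …, 34} with r³ ≡ 7 (mod 35) is r = 28, so N ≡ 28 (mod 35).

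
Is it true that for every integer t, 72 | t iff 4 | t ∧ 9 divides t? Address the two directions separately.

(⇒) If 72 ∣ t, write t = 72q. Since 72 = 18·4, t = 4·(18q), so 4 ∣ t; and since 72 = 8·9, t = 9·(8q), so 9 ∣ t.

(⇐) This fails: take t = 36. Both 4 ∣ 36 and 9 ∣ 36, yet 36 is not a multiple of 72 (since 36 = 0·72 + 36), so 72 ∤ 36.

The forward direction holds; the converse fails.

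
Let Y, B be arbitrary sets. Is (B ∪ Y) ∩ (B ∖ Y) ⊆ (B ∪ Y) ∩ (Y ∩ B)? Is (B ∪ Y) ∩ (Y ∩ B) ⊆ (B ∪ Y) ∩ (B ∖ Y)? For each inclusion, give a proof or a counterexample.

(⊆) This inclusion fails. Take Y = ∅, B = {1}; then 1 ∈ (B ∪ Y) ∩ (B ∖ Y) but 1 ∉ (B ∪ Y) ∩ (Y ∩ B).

(⊇) This inclusion fails. Take Y = {1}, B = {1}; then 1 ∈ (B ∪ Y) ∩ (Y ∩ B) but 1 ∉ (B ∪ Y) ∩ (B ∖ Y).

Both inclusions fail.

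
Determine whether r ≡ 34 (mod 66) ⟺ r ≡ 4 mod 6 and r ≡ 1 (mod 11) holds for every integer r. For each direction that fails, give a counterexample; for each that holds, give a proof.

Both directions hold; the statement is true.

Forward direction. Suppose r ≡ 34 (mod 66); write r = 66j + 34. Since 6 ∣ 66, reducing mod 6 gives r ≡ 34 ≡ 4 (mod 6); since 11 ∣ 66, reducing mod 11 gives r ≡ 34 ≡ 1 (mod 11).

Converse. If r ≡ 4 (mod 6) and r ≡ 1 (mod 11), then by the Chinese remainder theorem r ≡ 34 (mod 66). This is exactly r ≡ 34 (mod 66).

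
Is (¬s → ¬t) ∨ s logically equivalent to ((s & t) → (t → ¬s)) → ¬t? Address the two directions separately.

Both implications hold.

[⇒] Assume the antecedent. If s is true, ((s & t) → (t → ¬s)) → ¬t reduces to true regardless of the other variables. If s is false, the antecedent forces (s = F, t = F), and ((s & t) → (t → ¬s)) → ¬t holds there. Either way ((s & t) → (t → ¬s)) → ¬t holds.

[⇐] Assume the antecedent. If s is true, (¬s → ¬t) ∨ s reduces to true regardless of the other variables. If s is false, the antecedent forces (s = F, t = F), and (¬s → ¬t) ∨ s holds there. Either way (¬s → ¬t) ∨ s holds.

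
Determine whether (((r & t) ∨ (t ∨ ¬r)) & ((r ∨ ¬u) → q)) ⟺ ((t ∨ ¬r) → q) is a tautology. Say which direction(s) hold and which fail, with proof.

(⇒) fails and (⇐) fails.

Forward direction. This fails. Under r = F, q = F, t = F, u = T, the left side is true but the right side is false.

Converse. This fails. Under r = T, q = F, t = F, u = F, the left side is false but the right side is true.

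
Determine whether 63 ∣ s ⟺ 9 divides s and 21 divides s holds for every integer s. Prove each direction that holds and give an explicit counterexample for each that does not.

Both directions hold.

(⟹) If 63 ∣ s, write s = 63q. Since 63 = 7·9, s = 9·(7q), so 9 ∣ s; and since 63 = 3·21, s = 21·(3q), so 21 ∣ s.

(⟸) Suppose 9 ∣ s and 21 ∣ s. Any common multiple of 9 and 21 is a multiple of their lcm; here lcm(9, 21) = 9·21/gcd(9, 21) = 189/3 = 63, so 63 ∣ s.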